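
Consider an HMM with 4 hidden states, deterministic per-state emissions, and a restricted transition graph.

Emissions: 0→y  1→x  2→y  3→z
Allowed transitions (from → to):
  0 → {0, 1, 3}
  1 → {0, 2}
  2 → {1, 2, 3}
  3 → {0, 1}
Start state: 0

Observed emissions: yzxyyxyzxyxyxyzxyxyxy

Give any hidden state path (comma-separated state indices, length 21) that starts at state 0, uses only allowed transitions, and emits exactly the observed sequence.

  0: obs=y cand={0,2} pick 0 [start]
  1: obs=z cand={3} pick 3 [0->3 ok]
  2: obs=x cand={1} pick 1 [3->1 ok]
  3: obs=y cand={0,2} pick 2 [1->2 ok]
  4: obs=y cand={0,2} pick 2 [2->2 ok]
  5: obs=x cand={1} pick 1 [2->1 ok]
  6: obs=y cand={0,2} pick 0 [1->0 ok]
  7: obs=z cand={3} pick 3 [0->3 ok]
  8: obs=x cand={1} pick 1 [3->1 ok]
  9: obs=y cand={0,2} pick 2 [1->2 ok]
  10: obs=x cand={1} pick 1 [2->1 ok]
  11: obs=y cand={0,2} pick 0 [1->0 ok]
  12: obs=x cand={1} pick 1 [0->1 ok]
  13: obs=y cand={0,2} pick 2 [1->2 ok]
  14: obs=z cand={3} pick 3 [2->3 ok]
  15: obs=x cand={1} pick 1 [3->1 ok]
  16: obs=y cand={0,2} pick 0 [1->0 ok]
  17: obs=x cand={1} pick 1 [0->1 ok]
  18: obs=y cand={0,2} pick 0 [1->0 ok]
  19: obs=x cand={1} pick 1 [0->1 ok]
  20: obs=y cand={0,2} pick 0 [1->0 ok]

0,3,1,2,2,1,0,3,1,2,1,0,1,2,3,1,0,1,0,1,0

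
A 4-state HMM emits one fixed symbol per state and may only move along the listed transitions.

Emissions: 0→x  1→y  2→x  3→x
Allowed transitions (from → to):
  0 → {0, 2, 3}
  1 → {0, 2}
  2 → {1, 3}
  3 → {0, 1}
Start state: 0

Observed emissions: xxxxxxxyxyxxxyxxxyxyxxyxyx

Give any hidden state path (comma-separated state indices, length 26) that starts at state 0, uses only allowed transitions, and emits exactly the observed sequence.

0,0,2,3,0,2,3,1,2,1,0,2,3,1,0,0,3,1,2,1,2,3,1,2,1,2

  [0] x  {0,2,3}  => 0  start
  [1] x  {0,2,3}  => 0  0->0 ok
  [2] x  {0,2,3}  => 2  0->2 ok
  [3] x  {0,2,3}  => 3  2->3 ok
  [4] x  {0,2,3}  => 0  3->0 ok
  [5] x  {0,2,3}  => 2  0->2 ok
  [6] x  {0,2,3}  => 3  2->3 ok
  [7] y  {1}  => 1  3->1 ok
  [8] x  {0,2,3}  => 2  1->2 ok
  [9] y  {1}  => 1  2->1 ok
  [10] x  {0,2,3}  => 0  1->0 ok
  [11] x  {0,2,3}  => 2  0->2 ok
  [12] x  {0,2,3}  => 3  2->3 ok
  [13] y  {1}  => 1  3->1 ok
  [14] x  {0,2,3}  => 0  1->0 ok
  [15] x  {0,2,3}  => 0  0->0 ok
  [16] x  {0,2,3}  => 3  0->3 ok
  [17] y  {1}  => 1  3->1 ok
  [18] x  {0,2,3}  => 2  1->2 ok
  [19] y  {1}  => 1  2->1 ok
  [20] x  {0,2,3}  => 2  1->2 ok
  [21] x  {0,2,3}  => 3  2->3 ok
  [22] y  {1}  => 1  3->1 ok
  [23] x  {0,2,3}  => 2  1->2 ok
  [24] y  {1}  => 1  2->1 ok
  [25] x  {0,2,3}  => 2  1->2 ok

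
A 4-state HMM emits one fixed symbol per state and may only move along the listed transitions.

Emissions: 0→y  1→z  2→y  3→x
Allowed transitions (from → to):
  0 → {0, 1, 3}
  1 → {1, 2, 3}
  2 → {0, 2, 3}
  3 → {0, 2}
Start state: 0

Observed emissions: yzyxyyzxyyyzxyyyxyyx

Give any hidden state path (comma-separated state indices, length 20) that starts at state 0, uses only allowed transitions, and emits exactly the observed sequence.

0,1,2,3,0,0,1,3,2,0,0,1,3,0,0,0,3,2,2,3

  pos 0: y in {0,2}, choose 0; start
  pos 1: z in {1}, choose 1; 0->1 ok
  pos 2: y in {0,2}, choose 2; 1->2 ok
  pos 3: x in {3}, choose 3; 2->3 ok
  pos 4: y in {0,2}, choose 0; 3->0 ok
  pos 5: y in {0,2}, choose 0; 0->0 ok
  pos 6: z in {1}, choose 1; 0->1 ok
  pos 7: x in {3}, choose 3; 1->3 ok
  pos 8: y in {0,2}, choose 2; 3->2 ok
  pos 9: y in {0,2}, choose 0; 2->0 ok
  pos 10: y in {0,2}, choose 0; 0->0 ok
  pos 11: z in {1}, choose 1; 0->1 ok
  pos 12: x in {3}, choose 3; 1->3 ok
  pos 13: y in {0,2}, choose 0; 3->0 ok
  pos 14: y in {0,2}, choose 0; 0->0 ok
  pos 15: y in {0,2}, choose 0; 0->0 ok
  pos 16: x in {3}, choose 3; 0->3 ok
  pos 17: y in {0,2}, choose 2; 3->2 ok
  pos 18: y in {0,2}, choose 2; 2->2 ok
  pos 19: x in {3}, choose 3; 2->3 ok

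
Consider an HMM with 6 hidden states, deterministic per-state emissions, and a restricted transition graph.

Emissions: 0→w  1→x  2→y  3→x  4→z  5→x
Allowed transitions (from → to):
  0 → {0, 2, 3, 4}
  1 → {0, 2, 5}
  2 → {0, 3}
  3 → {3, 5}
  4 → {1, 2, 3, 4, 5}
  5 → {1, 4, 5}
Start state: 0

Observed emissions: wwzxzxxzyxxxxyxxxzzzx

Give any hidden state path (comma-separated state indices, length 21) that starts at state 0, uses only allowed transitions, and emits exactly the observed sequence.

  t0 'w' -> {0}, take 0 (start)
  t1 'w' -> {0}, take 0 (0->0 ok)
  t2 'z' -> {4}, take 4 (0->4 ok)
  t3 'x' -> {1,3,5}, take 5 (4->5 ok)
  t4 'z' -> {4}, take 4 (5->4 ok)
  t5 'x' -> {1,3,5}, take 3 (4->3 ok)
  t6 'x' -> {1,3,5}, take 5 (3->5 ok)
  t7 'z' -> {4}, take 4 (5->4 ok)
  t8 'y' -> {2}, take 2 (4->2 ok)
  t9 'x' -> {1,3,5}, take 3 (2->3 ok)
  t10 'x' -> {1,3,5}, take 5 (3->5 ok)
  t11 'x' -> {1,3,5}, take 5 (5->5 ok)
  t12 'x' -> {1,3,5}, take 1 (5->1 ok)
  t13 'y' -> {2}, take 2 (1->2 ok)
  t14 'x' -> {1,3,5}, take 3 (2->3 ok)
  t15 'x' -> {1,3,5}, take 3 (3->3 ok)
  t16 'x' -> {1,3,5}, take 5 (3->5 ok)
  t17 'z' -> {4}, take 4 (5->4 ok)
  t18 'z' -> {4}, take 4 (4->4 ok)
  t19 'z' -> {4}, take 4 (4->4 ok)
  t20 'x' -> {1,3,5}, take 5 (4->5 ok)

0,0,4,5,4,3,5,4,2,3,5,5,1,2,3,3,5,4,4,4,5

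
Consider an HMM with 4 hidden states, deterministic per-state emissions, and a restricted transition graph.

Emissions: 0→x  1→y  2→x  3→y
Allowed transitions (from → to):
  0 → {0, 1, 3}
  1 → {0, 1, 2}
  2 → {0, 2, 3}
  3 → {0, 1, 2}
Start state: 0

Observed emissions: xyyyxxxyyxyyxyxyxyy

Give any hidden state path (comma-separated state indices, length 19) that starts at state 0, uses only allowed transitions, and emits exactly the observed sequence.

0,1,1,1,2,0,0,1,1,0,3,1,0,1,0,1,2,3,1

  t0 'x' -> {0,2}, take 0 (start)
  t1 'y' -> {1,3}, take 1 (0->1 ok)
  t2 'y' -> {1,3}, take 1 (1->1 ok)
  t3 'y' -> {1,3}, take 1 (1->1 ok)
  t4 'x' -> {0,2}, take 2 (1->2 ok)
  t5 'x' -> {0,2}, take 0 (2->0 ok)
  t6 'x' -> {0,2}, take 0 (0->0 ok)
  t7 'y' -> {1,3}, take 1 (0->1 ok)
  t8 'y' -> {1,3}, take 1 (1->1 ok)
  t9 'x' -> {0,2}, take 0 (1->0 ok)
  t10 'y' -> {1,3}, take 3 (0->3 ok)
  t11 'y' -> {1,3}, take 1 (3->1 ok)
  t12 'x' -> {0,2}, take 0 (1->0 ok)
  t13 'y' -> {1,3}, take 1 (0->1 ok)
  t14 'x' -> {0,2}, take 0 (1->0 ok)
  t15 'y' -> {1,3}, take 1 (0->1 ok)
  t16 'x' -> {0,2}, take 2 (1->2 ok)
  t17 'y' -> {1,3}, take 3 (2->3 ok)
  t18 'y' -> {1,3}, take 1 (3->1 ok)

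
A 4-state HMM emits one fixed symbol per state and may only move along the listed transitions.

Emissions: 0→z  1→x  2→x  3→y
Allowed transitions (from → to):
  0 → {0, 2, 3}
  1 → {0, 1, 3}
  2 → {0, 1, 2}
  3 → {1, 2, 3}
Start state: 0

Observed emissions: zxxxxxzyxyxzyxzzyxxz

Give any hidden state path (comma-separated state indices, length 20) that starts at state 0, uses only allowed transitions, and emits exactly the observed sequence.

  [0] z  {0}  => 0  start
  [1] x  {1,2}  => 2  0->2 ok
  [2] x  {1,2}  => 2  2->2 ok
  [3] x  {1,2}  => 2  2->2 ok
  [4] x  {1,2}  => 2  2->2 ok
  [5] x  {1,2}  => 2  2->2 ok
  [6] z  {0}  => 0  2->0 ok
  [7] y  {3}  => 3  0->3 ok
  [8] x  {1,2}  => 1  3->1 ok
  [9] y  {3}  => 3  1->3 ok
  [10] x  {1,2}  => 1  3->1 ok
  [11] z  {0}  => 0  1->0 ok
  [12] y  {3}  => 3  0->3 ok
  [13] x  {1,2}  => 1  3->1 ok
  [14] z  {0}  => 0  1->0 ok
  [15] z  {0}  => 0  0->0 ok
  [16] y  {3}  => 3  0->3 ok
  [17] x  {1,2}  => 2  3->2 ok
  [18] x  {1,2}  => 1  2->1 ok
  [19] z  {0}  => 0  1->0 ok

0,2,2,2,2,2,0,3,1,3,1,0,3,1,0,0,3,2,1,0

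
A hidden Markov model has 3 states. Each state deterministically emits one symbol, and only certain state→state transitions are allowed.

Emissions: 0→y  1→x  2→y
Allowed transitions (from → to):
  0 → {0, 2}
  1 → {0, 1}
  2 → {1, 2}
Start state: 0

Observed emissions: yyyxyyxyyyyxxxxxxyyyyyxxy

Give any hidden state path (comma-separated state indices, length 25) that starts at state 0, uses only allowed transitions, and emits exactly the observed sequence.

  0: obs=y cand={0,2} pick 0 [start]
  1: obs=y cand={0,2} pick 0 [0->0 ok]
  2: obs=y cand={0,2} pick 2 [0->2 ok]
  3: obs=x cand={1} pick 1 [2->1 ok]
  4: obs=y cand={0,2} pick 0 [1->0 ok]
  5: obs=y cand={0,2} pick 2 [0->2 ok]
  6: obs=x cand={1} pick 1 [2->1 ok]
  7: obs=y cand={0,2} pick 0 [1->0 ok]
  8: obs=y cand={0,2} pick 0 [0->0 ok]
  9: obs=y cand={0,2} pick 0 [0->0 ok]
  10: obs=y cand={0,2} pick 2 [0->2 ok]
  11: obs=x cand={1} pick 1 [2->1 ok]
  12: obs=x cand={1} pick 1 [1->1 ok]
  13: obs=x cand={1} pick 1 [1->1 ok]
  14: obs=x cand={1} pick 1 [1->1 ok]
  15: obs=x cand={1} pick 1 [1->1 ok]
  16: obs=x cand={1} pick 1 [1->1 ok]
  17: obs=y cand={0,2} pick 0 [1->0 ok]
  18: obs=y cand={0,2} pick 0 [0->0 ok]
  19: obs=y cand={0,2} pick 0 [0->0 ok]
  20: obs=y cand={0,2} pick 0 [0->0 ok]
  21: obs=y cand={0,2} pick 2 [0->2 ok]
  22: obs=x cand={1} pick 1 [2->1 ok]
  23: obs=x cand={1} pick 1 [1->1 ok]
  24: obs=y cand={0,2} pick 0 [1->0 ok]

0,0,2,1,0,2,1,0,0,0,2,1,1,1,1,1,1,0,0,0,0,2,1,1,0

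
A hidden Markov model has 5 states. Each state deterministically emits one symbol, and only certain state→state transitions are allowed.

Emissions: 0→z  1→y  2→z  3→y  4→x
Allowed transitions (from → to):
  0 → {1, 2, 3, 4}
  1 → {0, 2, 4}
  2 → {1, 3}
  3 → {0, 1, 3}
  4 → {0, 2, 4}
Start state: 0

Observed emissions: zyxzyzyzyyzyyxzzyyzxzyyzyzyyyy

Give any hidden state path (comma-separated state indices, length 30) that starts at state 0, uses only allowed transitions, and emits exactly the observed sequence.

0,1,4,2,1,2,1,0,3,3,0,3,1,4,0,2,3,3,0,4,0,3,1,2,1,2,3,3,3,3

  t0 'z' -> {0,2}, take 0 (start)
  t1 'y' -> {1,3}, take 1 (0->1 ok)
  t2 'x' -> {4}, take 4 (1->4 ok)
  t3 'z' -> {0,2}, take 2 (4->2 ok)
  t4 'y' -> {1,3}, take 1 (2->1 ok)
  t5 'z' -> {0,2}, take 2 (1->2 ok)
  t6 'y' -> {1,3}, take 1 (2->1 ok)
  t7 'z' -> {0,2}, take 0 (1->0 ok)
  t8 'y' -> {1,3}, take 3 (0->3 ok)
  t9 'y' -> {1,3}, take 3 (3->3 ok)
  t10 'z' -> {0,2}, take 0 (3->0 ok)
  t11 'y' -> {1,3}, take 3 (0->3 ok)
  t12 'y' -> {1,3}, take 1 (3->1 ok)
  t13 'x' -> {4}, take 4 (1->4 ok)
  t14 'z' -> {0,2}, take 0 (4->0 ok)
  t15 'z' -> {0,2}, take 2 (0->2 ok)
  t16 'y' -> {1,3}, take 3 (2->3 ok)
  t17 'y' -> {1,3}, take 3 (3->3 ok)
  t18 'z' -> {0,2}, take 0 (3->0 ok)
  t19 'x' -> {4}, take 4 (0->4 ok)
  t20 'z' -> {0,2}, take 0 (4->0 ok)
  t21 'y' -> {1,3}, take 3 (0->3 ok)
  t22 'y' -> {1,3}, take 1 (3->1 ok)
  t23 'z' -> {0,2}, take 2 (1->2 ok)
  t24 'y' -> {1,3}, take 1 (2->1 ok)
  t25 'z' -> {0,2}, take 2 (1->2 ok)
  t26 'y' -> {1,3}, take 3 (2->3 ok)
  t27 'y' -> {1,3}, take 3 (3->3 ok)
  t28 'y' -> {1,3}, take 3 (3->3 ok)
  t29 'y' -> {1,3}, take 3 (3->3 ok)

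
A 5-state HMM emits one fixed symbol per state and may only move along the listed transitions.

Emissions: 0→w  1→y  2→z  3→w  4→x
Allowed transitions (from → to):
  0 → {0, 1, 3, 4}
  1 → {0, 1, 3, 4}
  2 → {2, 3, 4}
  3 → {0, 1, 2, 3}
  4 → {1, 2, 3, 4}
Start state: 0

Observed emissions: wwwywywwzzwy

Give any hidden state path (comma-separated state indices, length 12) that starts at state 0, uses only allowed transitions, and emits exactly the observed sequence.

  [0] w  {0,3}  => 0  start
  [1] w  {0,3}  => 0  0->0 ok
  [2] w  {0,3}  => 0  0->0 ok
  [3] y  {1}  => 1  0->1 ok
  [4] w  {0,3}  => 0  1->0 ok
  [5] y  {1}  => 1  0->1 ok
  [6] w  {0,3}  => 0  1->0 ok
  [7] w  {0,3}  => 3  0->3 ok
  [8] z  {2}  => 2  3->2 ok
  [9] z  {2}  => 2  2->2 ok
  [10] w  {0,3}  => 3  2->3 ok
  [11] y  {1}  => 1  3->1 ok

0,0,0,1,0,1,0,3,2,2,3,1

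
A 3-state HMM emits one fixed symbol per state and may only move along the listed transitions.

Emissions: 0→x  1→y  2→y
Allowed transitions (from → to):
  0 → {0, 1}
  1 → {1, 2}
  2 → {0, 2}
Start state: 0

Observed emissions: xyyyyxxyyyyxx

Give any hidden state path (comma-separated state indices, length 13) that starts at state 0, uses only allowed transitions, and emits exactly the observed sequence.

0,1,1,1,2,0,0,1,1,2,2,0,0

  0: obs=x cand={0} pick 0 [start]
  1: obs=y cand={1,2} pick 1 [0->1 ok]
  2: obs=y cand={1,2} pick 1 [1->1 ok]
  3: obs=y cand={1,2} pick 1 [1->1 ok]
  4: obs=y cand={1,2} pick 2 [1->2 ok]
  5: obs=x cand={0} pick 0 [2->0 ok]
  6: obs=x cand={0} pick 0 [0->0 ok]
  7: obs=y cand={1,2} pick 1 [0->1 ok]
  8: obs=y cand={1,2} pick 1 [1->1 ok]
  9: obs=y cand={1,2} pick 2 [1->2 ok]
  10: obs=y cand={1,2} pick 2 [2->2 ok]
  11: obs=x cand={0} pick 0 [2->0 ok]
  12: obs=x cand={0} pick 0 [0->0 ok]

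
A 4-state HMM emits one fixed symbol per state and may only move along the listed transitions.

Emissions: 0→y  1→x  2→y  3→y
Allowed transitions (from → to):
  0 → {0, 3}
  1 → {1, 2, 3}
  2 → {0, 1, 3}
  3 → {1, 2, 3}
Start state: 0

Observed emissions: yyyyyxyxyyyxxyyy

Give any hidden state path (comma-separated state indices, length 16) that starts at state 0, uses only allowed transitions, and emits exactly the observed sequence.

  pos 0: y in {0,2,3}, choose 0; start
  pos 1: y in {0,2,3}, choose 3; 0->3 ok
  pos 2: y in {0,2,3}, choose 2; 3->2 ok
  pos 3: y in {0,2,3}, choose 0; 2->0 ok
  pos 4: y in {0,2,3}, choose 3; 0->3 ok
  pos 5: x in {1}, choose 1; 3->1 ok
  pos 6: y in {0,2,3}, choose 3; 1->3 ok
  pos 7: x in {1}, choose 1; 3->1 ok
  pos 8: y in {0,2,3}, choose 2; 1->2 ok
  pos 9: y in {0,2,3}, choose 3; 2->3 ok
  pos 10: y in {0,2,3}, choose 3; 3->3 ok
  pos 11: x in {1}, choose 1; 3->1 ok
  pos 12: x in {1}, choose 1; 1->1 ok
  pos 13: y in {0,2,3}, choose 3; 1->3 ok
  pos 14: y in {0,2,3}, choose 3; 3->3 ok
  pos 15: y in {0,2,3}, choose 3; 3->3 ok

0,3,2,0,3,1,3,1,2,3,3,1,1,3,3,3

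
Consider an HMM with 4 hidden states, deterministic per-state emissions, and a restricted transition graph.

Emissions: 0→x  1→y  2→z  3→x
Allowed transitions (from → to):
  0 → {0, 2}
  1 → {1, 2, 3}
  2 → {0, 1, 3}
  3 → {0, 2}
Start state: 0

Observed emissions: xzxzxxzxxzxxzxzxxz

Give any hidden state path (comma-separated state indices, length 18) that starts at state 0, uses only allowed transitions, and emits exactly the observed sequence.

0,2,0,2,3,0,2,0,0,2,0,0,2,3,2,3,0,2

  t0 'x' -> {0,3}, take 0 (start)
  t1 'z' -> {2}, take 2 (0->2 ok)
  t2 'x' -> {0,3}, take 0 (2->0 ok)
  t3 'z' -> {2}, take 2 (0->2 ok)
  t4 'x' -> {0,3}, take 3 (2->3 ok)
  t5 'x' -> {0,3}, take 0 (3->0 ok)
  t6 'z' -> {2}, take 2 (0->2 ok)
  t7 'x' -> {0,3}, take 0 (2->0 ok)
  t8 'x' -> {0,3}, take 0 (0->0 ok)
  t9 'z' -> {2}, take 2 (0->2 ok)
  t10 'x' -> {0,3}, take 0 (2->0 ok)
  t11 'x' -> {0,3}, take 0 (0->0 ok)
  t12 'z' -> {2}, take 2 (0->2 ok)
  t13 'x' -> {0,3}, take 3 (2->3 ok)
  t14 'z' -> {2}, take 2 (3->2 ok)
  t15 'x' -> {0,3}, take 3 (2->3 ok)
  t16 'x' -> {0,3}, take 0 (3->0 ok)
  t17 'z' -> {2}, take 2 (0->2 ok)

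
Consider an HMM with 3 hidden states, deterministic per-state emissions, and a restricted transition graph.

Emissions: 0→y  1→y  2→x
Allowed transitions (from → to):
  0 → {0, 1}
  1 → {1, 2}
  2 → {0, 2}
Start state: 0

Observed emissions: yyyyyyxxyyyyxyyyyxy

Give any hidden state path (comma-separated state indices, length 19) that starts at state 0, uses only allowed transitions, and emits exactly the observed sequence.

0,0,0,1,1,1,2,2,0,0,1,1,2,0,0,0,1,2,0

  pos 0: y in {0,1}, choose 0; start
  pos 1: y in {0,1}, choose 0; 0->0 ok
  pos 2: y in {0,1}, choose 0; 0->0 ok
  pos 3: y in {0,1}, choose 1; 0->1 ok
  pos 4: y in {0,1}, choose 1; 1->1 ok
  pos 5: y in {0,1}, choose 1; 1->1 ok
  pos 6: x in {2}, choose 2; 1->2 ok
  pos 7: x in {2}, choose 2; 2->2 ok
  pos 8: y in {0,1}, choose 0; 2->0 ok
  pos 9: y in {0,1}, choose 0; 0->0 ok
  pos 10: y in {0,1}, choose 1; 0->1 ok
  pos 11: y in {0,1}, choose 1; 1->1 ok
  pos 12: x in {2}, choose 2; 1->2 ok
  pos 13: y in {0,1}, choose 0; 2->0 ok
  pos 14: y in {0,1}, choose 0; 0->0 ok
  pos 15: y in {0,1}, choose 0; 0->0 ok
  pos 16: y in {0,1}, choose 1; 0->1 ok
  pos 17: x in {2}, choose 2; 1->2 ok
  pos 18: y in {0,1}, choose 0; 2->0 ok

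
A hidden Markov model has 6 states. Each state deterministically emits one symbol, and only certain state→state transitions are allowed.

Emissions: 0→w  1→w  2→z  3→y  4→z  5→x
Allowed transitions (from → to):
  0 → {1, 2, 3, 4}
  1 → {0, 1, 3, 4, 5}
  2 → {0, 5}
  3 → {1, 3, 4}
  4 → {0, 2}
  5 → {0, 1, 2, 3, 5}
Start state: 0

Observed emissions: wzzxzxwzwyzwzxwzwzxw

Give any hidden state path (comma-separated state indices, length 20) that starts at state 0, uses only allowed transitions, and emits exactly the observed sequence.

0,4,2,5,2,5,0,4,0,3,4,0,2,5,0,2,0,2,5,0

  pos 0: w in {0,1}, choose 0; start
  pos 1: z in {2,4}, choose 4; 0->4 ok
  pos 2: z in {2,4}, choose 2; 4->2 ok
  pos 3: x in {5}, choose 5; 2->5 ok
  pos 4: z in {2,4}, choose 2; 5->2 ok
  pos 5: x in {5}, choose 5; 2->5 ok
  pos 6: w in {0,1}, choose 0; 5->0 ok
  pos 7: z in {2,4}, choose 4; 0->4 ok
  pos 8: w in {0,1}, choose 0; 4->0 ok
  pos 9: y in {3}, choose 3; 0->3 ok
  pos 10: z in {2,4}, choose 4; 3->4 ok
  pos 11: w in {0,1}, choose 0; 4->0 ok
  pos 12: z in {2,4}, choose 2; 0->2 ok
  pos 13: x in {5}, choose 5; 2->5 ok
  pos 14: w in {0,1}, choose 0; 5->0 ok
  pos 15: z in {2,4}, choose 2; 0->2 ok
  pos 16: w in {0,1}, choose 0; 2->0 ok
  pos 17: z in {2,4}, choose 2; 0->2 ok
  pos 18: x in {5}, choose 5; 2->5 ok
  pos 19: w in {0,1}, choose 0; 5->0 ok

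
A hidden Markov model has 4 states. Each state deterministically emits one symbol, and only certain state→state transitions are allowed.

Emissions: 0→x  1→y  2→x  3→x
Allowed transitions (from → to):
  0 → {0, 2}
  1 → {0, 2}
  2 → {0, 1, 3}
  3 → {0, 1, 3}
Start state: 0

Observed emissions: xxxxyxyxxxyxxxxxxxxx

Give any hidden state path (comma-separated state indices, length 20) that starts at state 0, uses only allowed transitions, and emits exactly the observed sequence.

  0: obs=x cand={0,2,3} pick 0 [start]
  1: obs=x cand={0,2,3} pick 2 [0->2 ok]
  2: obs=x cand={0,2,3} pick 0 [2->0 ok]
  3: obs=x cand={0,2,3} pick 2 [0->2 ok]
  4: obs=y cand={1} pick 1 [2->1 ok]
  5: obs=x cand={0,2,3} pick 2 [1->2 ok]
  6: obs=y cand={1} pick 1 [2->1 ok]
  7: obs=x cand={0,2,3} pick 0 [1->0 ok]
  8: obs=x cand={0,2,3} pick 0 [0->0 ok]
  9: obs=x cand={0,2,3} pick 2 [0->2 ok]
  10: obs=y cand={1} pick 1 [2->1 ok]
  11: obs=x cand={0,2,3} pick 2 [1->2 ok]
  12: obs=x cand={0,2,3} pick 3 [2->3 ok]
  13: obs=x cand={0,2,3} pick 3 [3->3 ok]
  14: obs=x cand={0,2,3} pick 0 [3->0 ok]
  15: obs=x cand={0,2,3} pick 0 [0->0 ok]
  16: obs=x cand={0,2,3} pick 0 [0->0 ok]
  17: obs=x cand={0,2,3} pick 0 [0->0 ok]
  18: obs=x cand={0,2,3} pick 0 [0->0 ok]
  19: obs=x cand={0,2,3} pick 2 [0->2 ok]

0,2,0,2,1,2,1,0,0,2,1,2,3,3,0,0,0,0,0,2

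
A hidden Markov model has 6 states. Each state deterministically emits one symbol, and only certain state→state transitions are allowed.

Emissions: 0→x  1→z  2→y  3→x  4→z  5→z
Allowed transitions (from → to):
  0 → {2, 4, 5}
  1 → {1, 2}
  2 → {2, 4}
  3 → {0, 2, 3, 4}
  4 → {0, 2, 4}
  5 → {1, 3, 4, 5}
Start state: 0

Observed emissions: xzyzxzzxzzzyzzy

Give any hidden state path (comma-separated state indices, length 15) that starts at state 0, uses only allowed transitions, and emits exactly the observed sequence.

0,4,2,4,0,4,4,0,5,5,4,2,4,4,2

  [0] x  {0,3}  => 0  start
  [1] z  {1,4,5}  => 4  0->4 ok
  [2] y  {2}  => 2  4->2 ok
  [3] z  {1,4,5}  => 4  2->4 ok
  [4] x  {0,3}  => 0  4->0 ok
  [5] z  {1,4,5}  => 4  0->4 ok
  [6] z  {1,4,5}  => 4  4->4 ok
  [7] x  {0,3}  => 0  4->0 ok
  [8] z  {1,4,5}  => 5  0->5 ok
  [9] z  {1,4,5}  => 5  5->5 ok
  [10] z  {1,4,5}  => 4  5->4 ok
  [11] y  {2}  => 2  4->2 ok
  [12] z  {1,4,5}  => 4  2->4 ok
  [13] z  {1,4,5}  => 4  4->4 ok
  [14] y  {2}  => 2  4->2 ok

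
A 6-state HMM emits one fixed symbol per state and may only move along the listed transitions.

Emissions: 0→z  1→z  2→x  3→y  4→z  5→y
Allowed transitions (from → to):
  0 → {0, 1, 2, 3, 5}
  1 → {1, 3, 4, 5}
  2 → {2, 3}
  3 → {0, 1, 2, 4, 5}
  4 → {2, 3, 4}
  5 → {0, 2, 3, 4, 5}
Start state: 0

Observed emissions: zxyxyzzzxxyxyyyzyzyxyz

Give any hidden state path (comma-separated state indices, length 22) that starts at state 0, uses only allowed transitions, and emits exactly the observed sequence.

0,2,3,2,3,1,1,4,2,2,3,2,3,5,5,0,3,4,3,2,3,4

  pos 0: z in {0,1,4}, choose 0; start
  pos 1: x in {2}, choose 2; 0->2 ok
  pos 2: y in {3,5}, choose 3; 2->3 ok
  pos 3: x in {2}, choose 2; 3->2 ok
  pos 4: y in {3,5}, choose 3; 2->3 ok
  pos 5: z in {0,1,4}, choose 1; 3->1 ok
  pos 6: z in {0,1,4}, choose 1; 1->1 ok
  pos 7: z in {0,1,4}, choose 4; 1->4 ok
  pos 8: x in {2}, choose 2; 4->2 ok
  pos 9: x in {2}, choose 2; 2->2 ok
  pos 10: y in {3,5}, choose 3; 2->3 ok
  pos 11: x in {2}, choose 2; 3->2 ok
  pos 12: y in {3,5}, choose 3; 2->3 ok
  pos 13: y in {3,5}, choose 5; 3->5 ok
  pos 14: y in {3,5}, choose 5; 5->5 ok
  pos 15: z in {0,1,4}, choose 0; 5->0 ok
  pos 16: y in {3,5}, choose 3; 0->3 ok
  pos 17: z in {0,1,4}, choose 4; 3->4 ok
  pos 18: y in {3,5}, choose 3; 4->3 ok
  pos 19: x in {2}, choose 2; 3->2 ok
  pos 20: y in {3,5}, choose 3; 2->3 ok
  pos 21: z in {0,1,4}, choose 4; 3->4 ok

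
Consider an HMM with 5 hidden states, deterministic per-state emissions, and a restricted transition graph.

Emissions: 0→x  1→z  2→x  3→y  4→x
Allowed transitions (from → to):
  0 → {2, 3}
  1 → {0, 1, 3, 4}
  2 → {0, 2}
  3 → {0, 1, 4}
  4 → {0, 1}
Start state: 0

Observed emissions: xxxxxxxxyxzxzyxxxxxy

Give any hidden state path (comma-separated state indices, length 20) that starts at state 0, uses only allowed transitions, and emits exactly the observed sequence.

0,2,2,2,2,0,2,0,3,4,1,4,1,3,0,2,2,2,0,3

  0: obs=x cand={0,2,4} pick 0 [start]
  1: obs=x cand={0,2,4} pick 2 [0->2 ok]
  2: obs=x cand={0,2,4} pick 2 [2->2 ok]
  3: obs=x cand={0,2,4} pick 2 [2->2 ok]
  4: obs=x cand={0,2,4} pick 2 [2->2 ok]
  5: obs=x cand={0,2,4} pick 0 [2->0 ok]
  6: obs=x cand={0,2,4} pick 2 [0->2 ok]
  7: obs=x cand={0,2,4} pick 0 [2->0 ok]
  8: obs=y cand={3} pick 3 [0->3 ok]
  9: obs=x cand={0,2,4} pick 4 [3->4 ok]
  10: obs=z cand={1} pick 1 [4->1 ok]
  11: obs=x cand={0,2,4} pick 4 [1->4 ok]
  12: obs=z cand={1} pick 1 [4->1 ok]
  13: obs=y cand={3} pick 3 [1->3 ok]
  14: obs=x cand={0,2,4} pick 0 [3->0 ok]
  15: obs=x cand={0,2,4} pick 2 [0->2 ok]
  16: obs=x cand={0,2,4} pick 2 [2->2 ok]
  17: obs=x cand={0,2,4} pick 2 [2->2 ok]
  18: obs=x cand={0,2,4} pick 0 [2->0 ok]
  19: obs=y cand={3} pick 3 [0->3 ok]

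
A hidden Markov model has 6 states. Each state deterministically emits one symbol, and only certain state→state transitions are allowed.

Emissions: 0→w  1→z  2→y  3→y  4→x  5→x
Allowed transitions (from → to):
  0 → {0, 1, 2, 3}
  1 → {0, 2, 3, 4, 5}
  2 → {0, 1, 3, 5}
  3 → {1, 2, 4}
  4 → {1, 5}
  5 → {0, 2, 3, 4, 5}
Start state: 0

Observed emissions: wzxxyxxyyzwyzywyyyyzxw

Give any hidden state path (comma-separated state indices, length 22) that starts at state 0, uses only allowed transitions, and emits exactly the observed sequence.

0,1,4,5,3,4,5,2,3,1,0,3,1,2,0,3,2,3,2,1,5,0

  [0] w  {0}  => 0  start
  [1] z  {1}  => 1  0->1 ok
  [2] x  {4,5}  => 4  1->4 ok
  [3] x  {4,5}  => 5  4->5 ok
  [4] y  {2,3}  => 3  5->3 ok
  [5] x  {4,5}  => 4  3->4 ok
  [6] x  {4,5}  => 5  4->5 ok
  [7] y  {2,3}  => 2  5->2 ok
  [8] y  {2,3}  => 3  2->3 ok
  [9] z  {1}  => 1  3->1 ok
  [10] w  {0}  => 0  1->0 ok
  [11] y  {2,3}  => 3  0->3 ok
  [12] z  {1}  => 1  3->1 ok
  [13] y  {2,3}  => 2  1->2 ok
  [14] w  {0}  => 0  2->0 ok
  [15] y  {2,3}  => 3  0->3 ok
  [16] y  {2,3}  => 2  3->2 ok
  [17] y  {2,3}  => 3  2->3 ok
  [18] y  {2,3}  => 2  3->2 ok
  [19] z  {1}  => 1  2->1 ok
  [20] x  {4,5}  => 5  1->5 ok
  [21] w  {0}  => 0  5->0 ok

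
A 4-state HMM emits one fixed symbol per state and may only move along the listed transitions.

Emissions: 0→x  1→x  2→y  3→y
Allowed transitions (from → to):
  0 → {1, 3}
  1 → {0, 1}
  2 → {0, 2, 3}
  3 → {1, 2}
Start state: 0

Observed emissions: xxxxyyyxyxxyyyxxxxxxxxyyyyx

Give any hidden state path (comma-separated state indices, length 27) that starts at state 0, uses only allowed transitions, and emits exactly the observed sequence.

  t0 'x' -> {0,1}, take 0 (start)
  t1 'x' -> {0,1}, take 1 (0->1 ok)
  t2 'x' -> {0,1}, take 1 (1->1 ok)
  t3 'x' -> {0,1}, take 0 (1->0 ok)
  t4 'y' -> {2,3}, take 3 (0->3 ok)
  t5 'y' -> {2,3}, take 2 (3->2 ok)
  t6 'y' -> {2,3}, take 2 (2->2 ok)
  t7 'x' -> {0,1}, take 0 (2->0 ok)
  t8 'y' -> {2,3}, take 3 (0->3 ok)
  t9 'x' -> {0,1}, take 1 (3->1 ok)
  t10 'x' -> {0,1}, take 0 (1->0 ok)
  t11 'y' -> {2,3}, take 3 (0->3 ok)
  t12 'y' -> {2,3}, take 2 (3->2 ok)
  t13 'y' -> {2,3}, take 2 (2->2 ok)
  t14 'x' -> {0,1}, take 0 (2->0 ok)
  t15 'x' -> {0,1}, take 1 (0->1 ok)
  t16 'x' -> {0,1}, take 0 (1->0 ok)
  t17 'x' -> {0,1}, take 1 (0->1 ok)
  t18 'x' -> {0,1}, take 1 (1->1 ok)
  t19 'x' -> {0,1}, take 1 (1->1 ok)
  t20 'x' -> {0,1}, take 1 (1->1 ok)
  t21 'x' -> {0,1}, take 0 (1->0 ok)
  t22 'y' -> {2,3}, take 3 (0->3 ok)
  t23 'y' -> {2,3}, take 2 (3->2 ok)
  t24 'y' -> {2,3}, take 3 (2->3 ok)
  t25 'y' -> {2,3}, take 2 (3->2 ok)
  t26 'x' -> {0,1}, take 0 (2->0 ok)

0,1,1,0,3,2,2,0,3,1,0,3,2,2,0,1,0,1,1,1,1,0,3,2,3,2,0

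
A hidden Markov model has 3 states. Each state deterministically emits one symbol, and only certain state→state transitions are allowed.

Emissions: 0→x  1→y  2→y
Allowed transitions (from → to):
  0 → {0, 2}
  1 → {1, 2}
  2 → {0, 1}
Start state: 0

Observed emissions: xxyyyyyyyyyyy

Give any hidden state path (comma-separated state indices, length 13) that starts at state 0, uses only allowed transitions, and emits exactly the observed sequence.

0,0,2,1,2,1,2,1,1,2,1,2,1

  [0] x  {0}  => 0  start
  [1] x  {0}  => 0  0->0 ok
  [2] y  {1,2}  => 2  0->2 ok
  [3] y  {1,2}  => 1  2->1 ok
  [4] y  {1,2}  => 2  1->2 ok
  [5] y  {1,2}  => 1  2->1 ok
  [6] y  {1,2}  => 2  1->2 ok
  [7] y  {1,2}  => 1  2->1 ok
  [8] y  {1,2}  => 1  1->1 ok
  [9] y  {1,2}  => 2  1->2 ok
  [10] y  {1,2}  => 1  2->1 ok
  [11] y  {1,2}  => 2  1->2 ok
  [12] y  {1,2}  => 1  2->1 ok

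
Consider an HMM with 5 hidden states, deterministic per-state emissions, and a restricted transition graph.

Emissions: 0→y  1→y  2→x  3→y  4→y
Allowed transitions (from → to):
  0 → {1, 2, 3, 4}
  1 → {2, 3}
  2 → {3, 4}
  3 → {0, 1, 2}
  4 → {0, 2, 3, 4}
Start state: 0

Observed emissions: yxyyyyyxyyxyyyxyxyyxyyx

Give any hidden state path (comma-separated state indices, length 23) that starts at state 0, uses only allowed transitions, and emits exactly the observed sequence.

0,2,3,1,3,1,3,2,4,3,2,3,0,1,2,4,2,4,0,2,3,1,2

  0: obs=y cand={0,1,3,4} pick 0 [start]
  1: obs=x cand={2} pick 2 [0->2 ok]
  2: obs=y cand={0,1,3,4} pick 3 [2->3 ok]
  3: obs=y cand={0,1,3,4} pick 1 [3->1 ok]
  4: obs=y cand={0,1,3,4} pick 3 [1->3 ok]
  5: obs=y cand={0,1,3,4} pick 1 [3->1 ok]
  6: obs=y cand={0,1,3,4} pick 3 [1->3 ok]
  7: obs=x cand={2} pick 2 [3->2 ok]
  8: obs=y cand={0,1,3,4} pick 4 [2->4 ok]
  9: obs=y cand={0,1,3,4} pick 3 [4->3 ok]
  10: obs=x cand={2} pick 2 [3->2 ok]
  11: obs=y cand={0,1,3,4} pick 3 [2->3 ok]
  12: obs=y cand={0,1,3,4} pick 0 [3->0 ok]
  13: obs=y cand={0,1,3,4} pick 1 [0->1 ok]
  14: obs=x cand={2} pick 2 [1->2 ok]
  15: obs=y cand={0,1,3,4} pick 4 [2->4 ok]
  16: obs=x cand={2} pick 2 [4->2 ok]
  17: obs=y cand={0,1,3,4} pick 4 [2->4 ok]
  18: obs=y cand={0,1,3,4} pick 0 [4->0 ok]
  19: obs=x cand={2} pick 2 [0->2 ok]
  20: obs=y cand={0,1,3,4} pick 3 [2->3 ok]
  21: obs=y cand={0,1,3,4} pick 1 [3->1 ok]
  22: obs=x cand={2} pick 2 [1->2 ok]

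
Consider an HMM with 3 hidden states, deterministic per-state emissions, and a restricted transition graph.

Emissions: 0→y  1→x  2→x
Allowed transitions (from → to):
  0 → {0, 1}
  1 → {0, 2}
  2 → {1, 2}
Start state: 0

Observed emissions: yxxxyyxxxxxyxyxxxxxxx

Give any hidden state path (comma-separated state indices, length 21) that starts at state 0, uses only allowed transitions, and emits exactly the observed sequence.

0,1,2,1,0,0,1,2,1,2,1,0,1,0,1,2,1,2,2,2,1

  0: obs=y cand={0} pick 0 [start]
  1: obs=x cand={1,2} pick 1 [0->1 ok]
  2: obs=x cand={1,2} pick 2 [1->2 ok]
  3: obs=x cand={1,2} pick 1 [2->1 ok]
  4: obs=y cand={0} pick 0 [1->0 ok]
  5: obs=y cand={0} pick 0 [0->0 ok]
  6: obs=x cand={1,2} pick 1 [0->1 ok]
  7: obs=x cand={1,2} pick 2 [1->2 ok]
  8: obs=x cand={1,2} pick 1 [2->1 ok]
  9: obs=x cand={1,2} pick 2 [1->2 ok]
  10: obs=x cand={1,2} pick 1 [2->1 ok]
  11: obs=y cand={0} pick 0 [1->0 ok]
  12: obs=x cand={1,2} pick 1 [0->1 ok]
  13: obs=y cand={0} pick 0 [1->0 ok]
  14: obs=x cand={1,2} pick 1 [0->1 ok]
  15: obs=x cand={1,2} pick 2 [1->2 ok]
  16: obs=x cand={1,2} pick 1 [2->1 ok]
  17: obs=x cand={1,2} pick 2 [1->2 ok]
  18: obs=x cand={1,2} pick 2 [2->2 ok]
  19: obs=x cand={1,2} pick 2 [2->2 ok]
  20: obs=x cand={1,2} pick 1 [2->1 ok]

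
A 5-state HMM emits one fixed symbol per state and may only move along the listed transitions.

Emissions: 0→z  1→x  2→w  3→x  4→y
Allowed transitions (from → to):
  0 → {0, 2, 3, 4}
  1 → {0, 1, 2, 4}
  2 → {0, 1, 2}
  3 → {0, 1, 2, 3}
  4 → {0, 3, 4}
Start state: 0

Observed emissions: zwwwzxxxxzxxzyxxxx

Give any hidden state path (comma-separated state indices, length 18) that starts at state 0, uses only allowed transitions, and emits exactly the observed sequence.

  [0] z  {0}  => 0  start
  [1] w  {2}  => 2  0->2 ok
  [2] w  {2}  => 2  2->2 ok
  [3] w  {2}  => 2  2->2 ok
  [4] z  {0}  => 0  2->0 ok
  [5] x  {1,3}  => 3  0->3 ok
  [6] x  {1,3}  => 3  3->3 ok
  [7] x  {1,3}  => 1  3->1 ok
  [8] x  {1,3}  => 1  1->1 ok
  [9] z  {0}  => 0  1->0 ok
  [10] x  {1,3}  => 3  0->3 ok
  [11] x  {1,3}  => 1  3->1 ok
  [12] z  {0}  => 0  1->0 ok
  [13] y  {4}  => 4  0->4 ok
  [14] x  {1,3}  => 3  4->3 ok
  [15] x  {1,3}  => 3  3->3 ok
  [16] x  {1,3}  => 3  3->3 ok
  [17] x  {1,3}  => 3  3->3 ok

0,2,2,2,0,3,3,1,1,0,3,1,0,4,3,3,3,3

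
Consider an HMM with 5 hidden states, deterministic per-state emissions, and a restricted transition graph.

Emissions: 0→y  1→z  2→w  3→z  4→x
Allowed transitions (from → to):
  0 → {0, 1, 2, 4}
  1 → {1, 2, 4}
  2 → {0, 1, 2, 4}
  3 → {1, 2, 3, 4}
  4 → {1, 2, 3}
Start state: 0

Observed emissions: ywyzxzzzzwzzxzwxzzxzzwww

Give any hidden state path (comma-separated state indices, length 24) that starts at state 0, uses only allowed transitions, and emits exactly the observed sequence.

0,2,0,1,4,3,3,3,3,2,1,1,4,1,2,4,3,1,4,3,1,2,2,2

  pos 0: y in {0}, choose 0; start
  pos 1: w in {2}, choose 2; 0->2 ok
  pos 2: y in {0}, choose 0; 2->0 ok
  pos 3: z in {1,3}, choose 1; 0->1 ok
  pos 4: x in {4}, choose 4; 1->4 ok
  pos 5: z in {1,3}, choose 3; 4->3 ok
  pos 6: z in {1,3}, choose 3; 3->3 ok
  pos 7: z in {1,3}, choose 3; 3->3 ok
  pos 8: z in {1,3}, choose 3; 3->3 ok
  pos 9: w in {2}, choose 2; 3->2 ok
  pos 10: z in {1,3}, choose 1; 2->1 ok
  pos 11: z in {1,3}, choose 1; 1->1 ok
  pos 12: x in {4}, choose 4; 1->4 ok
  pos 13: z in {1,3}, choose 1; 4->1 ok
  pos 14: w in {2}, choose 2; 1->2 ok
  pos 15: x in {4}, choose 4; 2->4 ok
  pos 16: z in {1,3}, choose 3; 4->3 ok
  pos 17: z in {1,3}, choose 1; 3->1 ok
  pos 18: x in {4}, choose 4; 1->4 ok
  pos 19: z in {1,3}, choose 3; 4->3 ok
  pos 20: z in {1,3}, choose 1; 3->1 ok
  pos 21: w in {2}, choose 2; 1->2 ok
  pos 22: w in {2}, choose 2; 2->2 ok
  pos 23: w in {2}, choose 2; 2->2 ok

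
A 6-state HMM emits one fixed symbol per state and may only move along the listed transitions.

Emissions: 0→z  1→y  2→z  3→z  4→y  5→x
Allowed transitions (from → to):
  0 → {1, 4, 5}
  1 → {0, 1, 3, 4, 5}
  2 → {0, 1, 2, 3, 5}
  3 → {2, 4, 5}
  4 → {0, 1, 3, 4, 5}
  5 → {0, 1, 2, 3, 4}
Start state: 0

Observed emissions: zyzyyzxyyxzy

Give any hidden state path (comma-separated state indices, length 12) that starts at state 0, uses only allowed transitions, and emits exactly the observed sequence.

0,4,0,4,4,3,5,1,1,5,3,4

  [0] z  {0,2,3}  => 0  start
  [1] y  {1,4}  => 4  0->4 ok
  [2] z  {0,2,3}  => 0  4->0 ok
  [3] y  {1,4}  => 4  0->4 ok
  [4] y  {1,4}  => 4  4->4 ok
  [5] z  {0,2,3}  => 3  4->3 ok
  [6] x  {5}  => 5  3->5 ok
  [7] y  {1,4}  => 1  5->1 ok
  [8] y  {1,4}  => 1  1->1 ok
  [9] x  {5}  => 5  1->5 ok
  [10] z  {0,2,3}  => 3  5->3 ok
  [11] y  {1,4}  => 4  3->4 ok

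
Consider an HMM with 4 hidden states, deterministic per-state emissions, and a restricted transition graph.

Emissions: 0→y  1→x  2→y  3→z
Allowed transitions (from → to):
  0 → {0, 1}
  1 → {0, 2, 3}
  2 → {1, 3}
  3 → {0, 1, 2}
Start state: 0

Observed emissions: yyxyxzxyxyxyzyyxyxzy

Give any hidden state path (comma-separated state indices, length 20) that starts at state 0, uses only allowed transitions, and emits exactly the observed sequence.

  0: obs=y cand={0,2} pick 0 [start]
  1: obs=y cand={0,2} pick 0 [0->0 ok]
  2: obs=x cand={1} pick 1 [0->1 ok]
  3: obs=y cand={0,2} pick 2 [1->2 ok]
  4: obs=x cand={1} pick 1 [2->1 ok]
  5: obs=z cand={3} pick 3 [1->3 ok]
  6: obs=x cand={1} pick 1 [3->1 ok]
  7: obs=y cand={0,2} pick 2 [1->2 ok]
  8: obs=x cand={1} pick 1 [2->1 ok]
  9: obs=y cand={0,2} pick 0 [1->0 ok]
  10: obs=x cand={1} pick 1 [0->1 ok]
  11: obs=y cand={0,2} pick 2 [1->2 ok]
  12: obs=z cand={3} pick 3 [2->3 ok]
  13: obs=y cand={0,2} pick 0 [3->0 ok]
  14: obs=y cand={0,2} pick 0 [0->0 ok]
  15: obs=x cand={1} pick 1 [0->1 ok]
  16: obs=y cand={0,2} pick 0 [1->0 ok]
  17: obs=x cand={1} pick 1 [0->1 ok]
  18: obs=z cand={3} pick 3 [1->3 ok]
  19: obs=y cand={0,2} pick 2 [3->2 ok]

0,0,1,2,1,3,1,2,1,0,1,2,3,0,0,1,0,1,3,2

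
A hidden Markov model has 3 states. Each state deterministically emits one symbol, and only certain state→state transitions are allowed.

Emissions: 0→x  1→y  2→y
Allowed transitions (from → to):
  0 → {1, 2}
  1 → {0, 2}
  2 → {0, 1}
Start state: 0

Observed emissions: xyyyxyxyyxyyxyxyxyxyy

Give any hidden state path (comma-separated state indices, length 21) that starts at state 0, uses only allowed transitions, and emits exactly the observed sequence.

0,2,1,2,0,2,0,1,2,0,1,2,0,2,0,1,0,2,0,1,2

  0: obs=x cand={0} pick 0 [start]
  1: obs=y cand={1,2} pick 2 [0->2 ok]
  2: obs=y cand={1,2} pick 1 [2->1 ok]
  3: obs=y cand={1,2} pick 2 [1->2 ok]
  4: obs=x cand={0} pick 0 [2->0 ok]
  5: obs=y cand={1,2} pick 2 [0->2 ok]
  6: obs=x cand={0} pick 0 [2->0 ok]
  7: obs=y cand={1,2} pick 1 [0->1 ok]
  8: obs=y cand={1,2} pick 2 [1->2 ok]
  9: obs=x cand={0} pick 0 [2->0 ok]
  10: obs=y cand={1,2} pick 1 [0->1 ok]
  11: obs=y cand={1,2} pick 2 [1->2 ok]
  12: obs=x cand={0} pick 0 [2->0 ok]
  13: obs=y cand={1,2} pick 2 [0->2 ok]
  14: obs=x cand={0} pick 0 [2->0 ok]
  15: obs=y cand={1,2} pick 1 [0->1 ok]
  16: obs=x cand={0} pick 0 [1->0 ok]
  17: obs=y cand={1,2} pick 2 [0->2 ok]
  18: obs=x cand={0} pick 0 [2->0 ok]
  19: obs=y cand={1,2} pick 1 [0->1 ok]
  20: obs=y cand={1,2} pick 2 [1->2 ok]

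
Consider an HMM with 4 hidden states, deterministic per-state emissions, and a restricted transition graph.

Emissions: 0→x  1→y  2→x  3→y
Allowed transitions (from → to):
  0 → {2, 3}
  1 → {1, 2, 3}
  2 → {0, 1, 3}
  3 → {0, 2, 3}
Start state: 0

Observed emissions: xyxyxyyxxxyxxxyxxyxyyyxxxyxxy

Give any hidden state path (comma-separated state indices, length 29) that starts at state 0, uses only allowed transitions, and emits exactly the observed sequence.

  pos 0: x in {0,2}, choose 0; start
  pos 1: y in {1,3}, choose 3; 0->3 ok
  pos 2: x in {0,2}, choose 2; 3->2 ok
  pos 3: y in {1,3}, choose 1; 2->1 ok
  pos 4: x in {0,2}, choose 2; 1->2 ok
  pos 5: y in {1,3}, choose 3; 2->3 ok
  pos 6: y in {1,3}, choose 3; 3->3 ok
  pos 7: x in {0,2}, choose 0; 3->0 ok
  pos 8: x in {0,2}, choose 2; 0->2 ok
  pos 9: x in {0,2}, choose 0; 2->0 ok
  pos 10: y in {1,3}, choose 3; 0->3 ok
  pos 11: x in {0,2}, choose 0; 3->0 ok
  pos 12: x in {0,2}, choose 2; 0->2 ok
  pos 13: x in {0,2}, choose 0; 2->0 ok
  pos 14: y in {1,3}, choose 3; 0->3 ok
  pos 15: x in {0,2}, choose 0; 3->0 ok
  pos 16: x in {0,2}, choose 2; 0->2 ok
  pos 17: y in {1,3}, choose 3; 2->3 ok
  pos 18: x in {0,2}, choose 0; 3->0 ok
  pos 19: y in {1,3}, choose 3; 0->3 ok
  pos 20: y in {1,3}, choose 3; 3->3 ok
  pos 21: y in {1,3}, choose 3; 3->3 ok
  pos 22: x in {0,2}, choose 2; 3->2 ok
  pos 23: x in {0,2}, choose 0; 2->0 ok
  pos 24: x in {0,2}, choose 2; 0->2 ok
  pos 25: y in {1,3}, choose 1; 2->1 ok
  pos 26: x in {0,2}, choose 2; 1->2 ok
  pos 27: x in {0,2}, choose 0; 2->0 ok
  pos 28: y in {1,3}, choose 3; 0->3 ok

0,3,2,1,2,3,3,0,2,0,3,0,2,0,3,0,2,3,0,3,3,3,2,0,2,1,2,0,3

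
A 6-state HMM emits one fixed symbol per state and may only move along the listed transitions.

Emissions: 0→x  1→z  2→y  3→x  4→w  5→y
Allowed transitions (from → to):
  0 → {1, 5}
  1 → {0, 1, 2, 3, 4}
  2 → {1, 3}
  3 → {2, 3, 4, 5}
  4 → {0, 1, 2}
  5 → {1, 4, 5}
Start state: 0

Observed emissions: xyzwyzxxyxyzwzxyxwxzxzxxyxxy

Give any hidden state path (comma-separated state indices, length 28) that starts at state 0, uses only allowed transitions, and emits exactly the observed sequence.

0,5,1,4,2,1,3,3,2,3,5,1,4,1,3,2,3,4,0,1,0,1,3,3,2,3,3,5

  t0 'x' -> {0,3}, take 0 (start)
  t1 'y' -> {2,5}, take 5 (0->5 ok)
  t2 'z' -> {1}, take 1 (5->1 ok)
  t3 'w' -> {4}, take 4 (1->4 ok)
  t4 'y' -> {2,5}, take 2 (4->2 ok)
  t5 'z' -> {1}, take 1 (2->1 ok)
  t6 'x' -> {0,3}, take 3 (1->3 ok)
  t7 'x' -> {0,3}, take 3 (3->3 ok)
  t8 'y' -> {2,5}, take 2 (3->2 ok)
  t9 'x' -> {0,3}, take 3 (2->3 ok)
  t10 'y' -> {2,5}, take 5 (3->5 ok)
  t11 'z' -> {1}, take 1 (5->1 ok)
  t12 'w' -> {4}, take 4 (1->4 ok)
  t13 'z' -> {1}, take 1 (4->1 ok)
  t14 'x' -> {0,3}, take 3 (1->3 ok)
  t15 'y' -> {2,5}, take 2 (3->2 ok)
  t16 'x' -> {0,3}, take 3 (2->3 ok)
  t17 'w' -> {4}, take 4 (3->4 ok)
  t18 'x' -> {0,3}, take 0 (4->0 ok)
  t19 'z' -> {1}, take 1 (0->1 ok)
  t20 'x' -> {0,3}, take 0 (1->0 ok)
  t21 'z' -> {1}, take 1 (0->1 ok)
  t22 'x' -> {0,3}, take 3 (1->3 ok)
  t23 'x' -> {0,3}, take 3 (3->3 ok)
  t24 'y' -> {2,5}, take 2 (3->2 ok)
  t25 'x' -> {0,3}, take 3 (2->3 ok)
  t26 'x' -> {0,3}, take 3 (3->3 ok)
  t27 'y' -> {2,5}, take 5 (3->5 ok)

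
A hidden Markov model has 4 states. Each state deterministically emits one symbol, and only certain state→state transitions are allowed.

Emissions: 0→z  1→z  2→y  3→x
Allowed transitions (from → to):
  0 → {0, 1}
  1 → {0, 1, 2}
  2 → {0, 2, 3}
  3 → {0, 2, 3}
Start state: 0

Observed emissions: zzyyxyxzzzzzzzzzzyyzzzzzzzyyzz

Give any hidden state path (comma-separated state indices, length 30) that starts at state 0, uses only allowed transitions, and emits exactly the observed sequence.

  t0 'z' -> {0,1}, take 0 (start)
  t1 'z' -> {0,1}, take 1 (0->1 ok)
  t2 'y' -> {2}, take 2 (1->2 ok)
  t3 'y' -> {2}, take 2 (2->2 ok)
  t4 'x' -> {3}, take 3 (2->3 ok)
  t5 'y' -> {2}, take 2 (3->2 ok)
  t6 'x' -> {3}, take 3 (2->3 ok)
  t7 'z' -> {0,1}, take 0 (3->0 ok)
  t8 'z' -> {0,1}, take 0 (0->0 ok)
  t9 'z' -> {0,1}, take 0 (0->0 ok)
  t10 'z' -> {0,1}, take 0 (0->0 ok)
  t11 'z' -> {0,1}, take 1 (0->1 ok)
  t12 'z' -> {0,1}, take 1 (1->1 ok)
  t13 'z' -> {0,1}, take 1 (1->1 ok)
  t14 'z' -> {0,1}, take 1 (1->1 ok)
  t15 'z' -> {0,1}, take 0 (1->0 ok)
  t16 'z' -> {0,1}, take 1 (0->1 ok)
  t17 'y' -> {2}, take 2 (1->2 ok)
  t18 'y' -> {2}, take 2 (2->2 ok)
  t19 'z' -> {0,1}, take 0 (2->0 ok)
  t20 'z' -> {0,1}, take 0 (0->0 ok)
  t21 'z' -> {0,1}, take 1 (0->1 ok)
  t22 'z' -> {0,1}, take 1 (1->1 ok)
  t23 'z' -> {0,1}, take 1 (1->1 ok)
  t24 'z' -> {0,1}, take 1 (1->1 ok)
  t25 'z' -> {0,1}, take 1 (1->1 ok)
  t26 'y' -> {2}, take 2 (1->2 ok)
  t27 'y' -> {2}, take 2 (2->2 ok)
  t28 'z' -> {0,1}, take 0 (2->0 ok)
  t29 'z' -> {0,1}, take 1 (0->1 ok)

0,1,2,2,3,2,3,0,0,0,0,1,1,1,1,0,1,2,2,0,0,1,1,1,1,1,2,2,0,1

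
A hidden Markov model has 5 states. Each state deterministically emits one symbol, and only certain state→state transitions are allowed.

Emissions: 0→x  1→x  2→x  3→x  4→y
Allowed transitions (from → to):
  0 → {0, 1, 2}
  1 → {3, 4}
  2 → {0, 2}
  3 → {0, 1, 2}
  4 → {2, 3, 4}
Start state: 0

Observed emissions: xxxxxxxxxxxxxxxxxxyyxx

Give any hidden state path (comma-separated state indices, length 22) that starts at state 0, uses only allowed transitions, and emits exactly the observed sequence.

  [0] x  {0,1,2,3}  => 0  start
  [1] x  {0,1,2,3}  => 2  0->2 ok
  [2] x  {0,1,2,3}  => 2  2->2 ok
  [3] x  {0,1,2,3}  => 2  2->2 ok
  [4] x  {0,1,2,3}  => 2  2->2 ok
  [5] x  {0,1,2,3}  => 2  2->2 ok
  [6] x  {0,1,2,3}  => 0  2->0 ok
  [7] x  {0,1,2,3}  => 1  0->1 ok
  [8] x  {0,1,2,3}  => 3  1->3 ok
  [9] x  {0,1,2,3}  => 2  3->2 ok
  [10] x  {0,1,2,3}  => 0  2->0 ok
  [11] x  {0,1,2,3}  => 2  0->2 ok
  [12] x  {0,1,2,3}  => 2  2->2 ok
  [13] x  {0,1,2,3}  => 0  2->0 ok
  [14] x  {0,1,2,3}  => 1  0->1 ok
  [15] x  {0,1,2,3}  => 3  1->3 ok
  [16] x  {0,1,2,3}  => 0  3->0 ok
  [17] x  {0,1,2,3}  => 1  0->1 ok
  [18] y  {4}  => 4  1->4 ok
  [19] y  {4}  => 4  4->4 ok
  [20] x  {0,1,2,3}  => 2  4->2 ok
  [21] x  {0,1,2,3}  => 0  2->0 ok

0,2,2,2,2,2,0,1,3,2,0,2,2,0,1,3,0,1,4,4,2,0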